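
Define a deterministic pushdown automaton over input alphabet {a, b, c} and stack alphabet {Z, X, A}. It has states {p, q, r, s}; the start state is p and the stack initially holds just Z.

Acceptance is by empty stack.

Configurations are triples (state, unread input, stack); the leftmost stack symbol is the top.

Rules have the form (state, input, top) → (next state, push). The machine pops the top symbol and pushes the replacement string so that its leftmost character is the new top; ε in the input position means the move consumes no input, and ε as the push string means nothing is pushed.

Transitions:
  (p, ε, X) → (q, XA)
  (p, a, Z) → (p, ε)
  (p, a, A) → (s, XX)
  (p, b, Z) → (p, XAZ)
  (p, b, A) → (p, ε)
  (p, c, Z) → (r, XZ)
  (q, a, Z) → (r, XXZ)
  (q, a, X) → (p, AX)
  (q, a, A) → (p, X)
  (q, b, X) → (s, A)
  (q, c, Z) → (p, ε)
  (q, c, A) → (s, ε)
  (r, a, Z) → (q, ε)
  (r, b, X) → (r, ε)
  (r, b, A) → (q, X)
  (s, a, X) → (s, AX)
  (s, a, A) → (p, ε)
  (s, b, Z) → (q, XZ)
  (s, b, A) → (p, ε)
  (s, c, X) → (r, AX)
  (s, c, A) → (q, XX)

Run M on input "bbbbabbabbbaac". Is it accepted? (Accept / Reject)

(p, bbbbabbabbbaac, Z)
  read b, top Z: go to p, push XAZ → (p, bbbabbabbbaac, XAZ)
  ε-move, top X: go to q, push XA → (q, bbbabbabbbaac, XAAZ)
  read b, top X: go to s, push A → (s, bbabbabbbaac, AAAZ)
  read b, top A: go to p, push ε → (p, babbabbbaac, AAZ)
  read b, top A: go to p, push ε → (p, abbabbbaac, AZ)
  read a, top A: go to s, push XX → (s, bbabbbaac, XXZ)
No transition applies at (s, bbabbbaac, XXZ); input not fully consumed.

Reject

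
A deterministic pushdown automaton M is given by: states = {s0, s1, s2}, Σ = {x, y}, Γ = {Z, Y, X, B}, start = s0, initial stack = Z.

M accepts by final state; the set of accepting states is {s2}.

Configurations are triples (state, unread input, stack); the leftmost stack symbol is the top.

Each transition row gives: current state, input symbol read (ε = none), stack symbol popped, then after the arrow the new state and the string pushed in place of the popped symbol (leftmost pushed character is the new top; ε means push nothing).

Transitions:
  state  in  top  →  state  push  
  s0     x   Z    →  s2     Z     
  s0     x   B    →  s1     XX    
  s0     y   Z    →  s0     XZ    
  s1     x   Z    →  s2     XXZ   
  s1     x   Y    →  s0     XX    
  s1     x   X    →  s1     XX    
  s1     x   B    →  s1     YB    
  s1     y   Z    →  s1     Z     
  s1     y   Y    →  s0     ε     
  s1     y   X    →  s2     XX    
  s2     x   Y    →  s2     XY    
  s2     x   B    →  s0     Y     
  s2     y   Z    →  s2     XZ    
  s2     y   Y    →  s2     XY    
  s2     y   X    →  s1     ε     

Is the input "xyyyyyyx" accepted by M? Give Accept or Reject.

(s0, xyyyyyyx, Z) ⊢ (s2, yyyyyyx, Z) ⊢ (s2, yyyyyx, XZ) ⊢ (s1, yyyyx, Z) ⊢ (s1, yyyx, Z) ⊢ (s1, yyx, Z) ⊢ (s1, yx, Z) ⊢ (s1, x, Z) ⊢ (s2, ε, XXZ)
All input consumed; state s2 ∈ F.

Accept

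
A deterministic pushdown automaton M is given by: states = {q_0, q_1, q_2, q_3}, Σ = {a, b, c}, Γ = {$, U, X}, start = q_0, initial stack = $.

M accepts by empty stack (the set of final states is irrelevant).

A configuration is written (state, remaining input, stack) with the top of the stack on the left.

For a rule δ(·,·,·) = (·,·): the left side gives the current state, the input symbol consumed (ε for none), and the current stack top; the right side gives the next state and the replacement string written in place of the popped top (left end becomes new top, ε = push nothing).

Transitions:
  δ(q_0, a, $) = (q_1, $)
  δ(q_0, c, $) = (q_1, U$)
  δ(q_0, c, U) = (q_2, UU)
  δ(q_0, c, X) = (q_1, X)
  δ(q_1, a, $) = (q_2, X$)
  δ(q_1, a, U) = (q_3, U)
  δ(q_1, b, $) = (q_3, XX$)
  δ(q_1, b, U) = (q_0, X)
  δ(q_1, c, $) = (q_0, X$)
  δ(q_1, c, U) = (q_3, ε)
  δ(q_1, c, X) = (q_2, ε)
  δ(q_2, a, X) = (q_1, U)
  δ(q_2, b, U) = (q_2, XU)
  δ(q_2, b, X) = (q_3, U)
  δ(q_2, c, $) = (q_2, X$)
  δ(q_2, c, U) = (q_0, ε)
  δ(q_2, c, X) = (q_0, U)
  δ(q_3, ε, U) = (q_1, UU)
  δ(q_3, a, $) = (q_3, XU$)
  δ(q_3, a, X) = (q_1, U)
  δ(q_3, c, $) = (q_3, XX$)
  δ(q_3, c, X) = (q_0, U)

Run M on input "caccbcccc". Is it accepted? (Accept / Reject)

Reject

(q_0, caccbcccc, $)
  read c, top $: go to q_1, push U$ → (q_1, accbcccc, U$)
  read a, top U: go to q_3, push U → (q_3, ccbcccc, U$)
  ε-move, top U: go to q_1, push UU → (q_1, ccbcccc, UU$)
  read c, top U: go to q_3, push ε → (q_3, cbcccc, U$)
  ε-move, top U: go to q_1, push UU → (q_1, cbcccc, UU$)
  read c, top U: go to q_3, push ε → (q_3, bcccc, U$)
  ε-move, top U: go to q_1, push UU → (q_1, bcccc, UU$)
  read b, top U: go to q_0, push X → (q_0, cccc, XU$)
  read c, top X: go to q_1, push X → (q_1, ccc, XU$)
  read c, top X: go to q_2, push ε → (q_2, cc, U$)
  read c, top U: go to q_0, push ε → (q_0, c, $)
  read c, top $: go to q_1, push U$ → (q_1, ε, U$)
All input consumed; stack is U$, not empty, and no further ε-move applies.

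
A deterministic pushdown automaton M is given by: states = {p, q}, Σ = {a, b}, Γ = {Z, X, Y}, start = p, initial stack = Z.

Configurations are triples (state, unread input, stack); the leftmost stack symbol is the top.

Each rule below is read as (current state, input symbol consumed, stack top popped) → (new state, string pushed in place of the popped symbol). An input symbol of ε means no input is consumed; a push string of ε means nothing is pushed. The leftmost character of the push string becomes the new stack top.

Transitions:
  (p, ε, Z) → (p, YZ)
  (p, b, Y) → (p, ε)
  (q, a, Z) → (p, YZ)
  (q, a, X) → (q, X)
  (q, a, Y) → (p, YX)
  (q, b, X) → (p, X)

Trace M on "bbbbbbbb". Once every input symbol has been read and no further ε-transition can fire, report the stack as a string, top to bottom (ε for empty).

YZ

(p, bbbbbbbb, Z)
  ε-move, top Z: go to p, push YZ → (p, bbbbbbbb, YZ)
  read b, top Y: go to p, push ε → (p, bbbbbbb, Z)
  ε-move, top Z: go to p, push YZ → (p, bbbbbbb, YZ)
  read b, top Y: go to p, push ε → (p, bbbbbb, Z)
  ε-move, top Z: go to p, push YZ → (p, bbbbbb, YZ)
  read b, top Y: go to p, push ε → (p, bbbbb, Z)
  ε-move, top Z: go to p, push YZ → (p, bbbbb, YZ)
  read b, top Y: go to p, push ε → (p, bbbb, Z)
  ε-move, top Z: go to p, push YZ → (p, bbbb, YZ)
  read b, top Y: go to p, push ε → (p, bbb, Z)
  ε-move, top Z: go to p, push YZ → (p, bbb, YZ)
  read b, top Y: go to p, push ε → (p, bb, Z)
  ε-move, top Z: go to p, push YZ → (p, bb, YZ)
  read b, top Y: go to p, push ε → (p, b, Z)
  ε-move, top Z: go to p, push YZ → (p, b, YZ)
  read b, top Y: go to p, push ε → (p, ε, Z)
  ε-move, top Z: go to p, push YZ → (p, ε, YZ)
All input consumed in state p with stack YZ.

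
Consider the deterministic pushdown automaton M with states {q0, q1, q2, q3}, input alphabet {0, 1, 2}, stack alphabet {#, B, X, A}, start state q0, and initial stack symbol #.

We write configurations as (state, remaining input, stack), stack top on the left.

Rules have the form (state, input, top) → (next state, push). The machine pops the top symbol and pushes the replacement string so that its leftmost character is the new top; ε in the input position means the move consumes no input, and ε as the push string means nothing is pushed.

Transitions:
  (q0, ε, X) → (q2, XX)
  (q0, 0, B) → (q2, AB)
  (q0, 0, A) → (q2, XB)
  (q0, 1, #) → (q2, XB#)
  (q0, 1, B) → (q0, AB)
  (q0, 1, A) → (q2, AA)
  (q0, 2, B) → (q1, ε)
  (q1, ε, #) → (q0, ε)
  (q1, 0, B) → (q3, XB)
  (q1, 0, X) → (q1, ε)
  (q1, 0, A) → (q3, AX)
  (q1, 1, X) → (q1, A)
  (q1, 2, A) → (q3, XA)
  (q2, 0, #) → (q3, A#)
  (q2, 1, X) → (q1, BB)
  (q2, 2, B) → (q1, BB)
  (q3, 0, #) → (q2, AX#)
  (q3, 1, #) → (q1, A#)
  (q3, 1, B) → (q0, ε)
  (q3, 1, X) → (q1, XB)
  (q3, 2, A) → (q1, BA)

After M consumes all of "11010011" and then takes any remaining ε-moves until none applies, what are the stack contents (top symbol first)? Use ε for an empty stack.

(q0, 11010011, #)
  read 1, top #: go to q2, push XB# → (q2, 1010011, XB#)
  read 1, top X: go to q1, push BB → (q1, 010011, BBB#)
  read 0, top B: go to q3, push XB → (q3, 10011, XBBB#)
  read 1, top X: go to q1, push XB → (q1, 0011, XBBBB#)
  read 0, top X: go to q1, push ε → (q1, 011, BBBB#)
  read 0, top B: go to q3, push XB → (q3, 11, XBBBB#)
  read 1, top X: go to q1, push XB → (q1, 1, XBBBBB#)
  read 1, top X: go to q1, push A → (q1, ε, ABBBBB#)
All input consumed in state q1 with stack ABBBBB#.

ABBBBB#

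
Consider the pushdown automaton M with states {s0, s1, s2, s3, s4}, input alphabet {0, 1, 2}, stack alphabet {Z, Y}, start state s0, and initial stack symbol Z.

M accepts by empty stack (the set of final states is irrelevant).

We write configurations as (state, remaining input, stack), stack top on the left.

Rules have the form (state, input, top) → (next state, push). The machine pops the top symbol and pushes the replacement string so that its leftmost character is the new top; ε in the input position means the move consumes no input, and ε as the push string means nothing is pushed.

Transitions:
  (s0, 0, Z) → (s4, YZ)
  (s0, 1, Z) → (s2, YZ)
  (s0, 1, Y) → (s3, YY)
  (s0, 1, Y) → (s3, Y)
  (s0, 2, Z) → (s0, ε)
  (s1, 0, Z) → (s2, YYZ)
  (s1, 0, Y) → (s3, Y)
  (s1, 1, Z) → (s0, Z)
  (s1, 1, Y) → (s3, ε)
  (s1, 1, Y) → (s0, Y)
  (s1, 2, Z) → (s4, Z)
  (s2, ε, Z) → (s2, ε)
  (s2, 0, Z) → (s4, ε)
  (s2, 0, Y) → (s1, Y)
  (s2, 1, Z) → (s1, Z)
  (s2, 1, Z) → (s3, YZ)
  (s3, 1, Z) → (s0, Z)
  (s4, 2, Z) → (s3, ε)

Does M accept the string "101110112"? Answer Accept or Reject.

Accept

One accepting computation: (s0, 101110112, Z) ⊢ (s2, 01110112, YZ) ⊢ (s1, 1110112, YZ) ⊢ (s3, 110112, Z) ⊢ (s0, 10112, Z) ⊢ (s2, 0112, YZ) ⊢ (s1, 112, YZ) ⊢ (s3, 12, Z) ⊢ (s0, 2, Z) ⊢ (s0, ε, ε)
All input consumed and the stack is empty.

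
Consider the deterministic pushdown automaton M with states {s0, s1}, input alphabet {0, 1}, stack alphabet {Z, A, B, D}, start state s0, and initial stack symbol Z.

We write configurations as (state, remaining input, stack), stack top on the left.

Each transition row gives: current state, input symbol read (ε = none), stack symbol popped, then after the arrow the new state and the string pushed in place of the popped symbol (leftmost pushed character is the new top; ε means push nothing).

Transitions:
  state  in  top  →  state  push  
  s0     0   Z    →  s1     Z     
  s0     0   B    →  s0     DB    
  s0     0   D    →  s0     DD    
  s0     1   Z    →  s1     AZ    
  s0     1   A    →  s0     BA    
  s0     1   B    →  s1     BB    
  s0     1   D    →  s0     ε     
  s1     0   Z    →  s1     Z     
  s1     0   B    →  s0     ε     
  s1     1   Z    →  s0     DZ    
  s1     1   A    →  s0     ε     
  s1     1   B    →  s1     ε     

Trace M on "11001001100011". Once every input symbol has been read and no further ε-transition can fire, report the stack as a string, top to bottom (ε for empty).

DDZ

(s0, 11001001100011, Z)
  read 1, top Z: go to s1, push AZ → (s1, 1001001100011, AZ)
  read 1, top A: go to s0, push ε → (s0, 001001100011, Z)
  read 0, top Z: go to s1, push Z → (s1, 01001100011, Z)
  read 0, top Z: go to s1, push Z → (s1, 1001100011, Z)
  read 1, top Z: go to s0, push DZ → (s0, 001100011, DZ)
  read 0, top D: go to s0, push DD → (s0, 01100011, DDZ)
  read 0, top D: go to s0, push DD → (s0, 1100011, DDDZ)
  read 1, top D: go to s0, push ε → (s0, 100011, DDZ)
  read 1, top D: go to s0, push ε → (s0, 00011, DZ)
  read 0, top D: go to s0, push DD → (s0, 0011, DDZ)
  read 0, top D: go to s0, push DD → (s0, 011, DDDZ)
  read 0, top D: go to s0, push DD → (s0, 11, DDDDZ)
  read 1, top D: go to s0, push ε → (s0, 1, DDDZ)
  read 1, top D: go to s0, push ε → (s0, ε, DDZ)
All input consumed in state s0 with stack DDZ.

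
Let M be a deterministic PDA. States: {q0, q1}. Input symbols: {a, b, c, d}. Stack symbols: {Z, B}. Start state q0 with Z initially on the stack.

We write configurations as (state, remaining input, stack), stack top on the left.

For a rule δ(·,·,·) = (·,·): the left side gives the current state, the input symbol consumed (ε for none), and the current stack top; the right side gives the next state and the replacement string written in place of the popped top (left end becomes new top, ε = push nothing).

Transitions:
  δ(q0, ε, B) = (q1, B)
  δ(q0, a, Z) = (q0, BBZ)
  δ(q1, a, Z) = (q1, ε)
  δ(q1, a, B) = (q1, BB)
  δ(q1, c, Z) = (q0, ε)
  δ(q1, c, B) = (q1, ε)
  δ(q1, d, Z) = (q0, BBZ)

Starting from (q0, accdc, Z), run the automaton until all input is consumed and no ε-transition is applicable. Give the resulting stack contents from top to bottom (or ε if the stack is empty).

(q0, accdc, Z) ⊢ (q0, ccdc, BBZ) ⊢ (q1, ccdc, BBZ) ⊢ (q1, cdc, BZ) ⊢ (q1, dc, Z) ⊢ (q0, c, BBZ) ⊢ (q1, c, BBZ) ⊢ (q1, ε, BZ)
All input consumed in state q1 with stack BZ.

BZ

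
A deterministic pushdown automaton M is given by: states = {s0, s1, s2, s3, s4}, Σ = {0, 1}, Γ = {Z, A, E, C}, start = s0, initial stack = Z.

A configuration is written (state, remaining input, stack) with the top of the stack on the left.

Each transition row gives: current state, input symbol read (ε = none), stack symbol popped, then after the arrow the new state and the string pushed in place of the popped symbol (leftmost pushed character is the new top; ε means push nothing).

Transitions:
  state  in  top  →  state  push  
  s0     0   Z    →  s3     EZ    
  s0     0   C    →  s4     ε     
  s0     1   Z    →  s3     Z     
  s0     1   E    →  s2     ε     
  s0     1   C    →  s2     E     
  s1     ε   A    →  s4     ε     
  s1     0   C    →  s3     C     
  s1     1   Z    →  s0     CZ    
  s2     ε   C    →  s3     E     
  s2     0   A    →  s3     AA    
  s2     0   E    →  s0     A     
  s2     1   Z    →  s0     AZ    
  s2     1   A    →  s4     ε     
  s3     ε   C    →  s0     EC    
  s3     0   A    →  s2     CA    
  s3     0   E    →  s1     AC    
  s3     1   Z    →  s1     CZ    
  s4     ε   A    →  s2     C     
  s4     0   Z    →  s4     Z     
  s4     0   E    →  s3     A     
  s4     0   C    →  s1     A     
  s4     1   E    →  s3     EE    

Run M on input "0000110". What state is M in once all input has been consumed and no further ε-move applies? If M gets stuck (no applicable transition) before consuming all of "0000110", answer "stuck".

(s0, 0000110, Z)
  read 0, top Z: go to s3, push EZ → (s3, 000110, EZ)
  read 0, top E: go to s1, push AC → (s1, 00110, ACZ)
  ε-move, top A: go to s4, push ε → (s4, 00110, CZ)
  read 0, top C: go to s1, push A → (s1, 0110, AZ)
  ε-move, top A: go to s4, push ε → (s4, 0110, Z)
  read 0, top Z: go to s4, push Z → (s4, 110, Z)
No transition for (s4, 1, top Z); M blocks with input 110 remaining.

stuck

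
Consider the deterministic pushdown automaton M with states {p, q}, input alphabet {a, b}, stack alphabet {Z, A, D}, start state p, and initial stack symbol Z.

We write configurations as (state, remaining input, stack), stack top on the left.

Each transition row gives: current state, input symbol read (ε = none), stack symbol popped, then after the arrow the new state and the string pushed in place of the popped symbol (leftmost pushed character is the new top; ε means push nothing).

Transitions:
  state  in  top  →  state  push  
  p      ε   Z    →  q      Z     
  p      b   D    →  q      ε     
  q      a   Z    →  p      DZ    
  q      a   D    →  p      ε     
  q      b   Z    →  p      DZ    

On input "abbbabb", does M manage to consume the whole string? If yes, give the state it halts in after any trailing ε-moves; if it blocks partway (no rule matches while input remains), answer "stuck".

p

(p, abbbabb, Z)
  ε-move, top Z: go to q, push Z → (q, abbbabb, Z)
  read a, top Z: go to p, push DZ → (p, bbbabb, DZ)
  read b, top D: go to q, push ε → (q, bbabb, Z)
  read b, top Z: go to p, push DZ → (p, babb, DZ)
  read b, top D: go to q, push ε → (q, abb, Z)
  read a, top Z: go to p, push DZ → (p, bb, DZ)
  read b, top D: go to q, push ε → (q, b, Z)
  read b, top Z: go to p, push DZ → (p, ε, DZ)
All input consumed; M is in state p.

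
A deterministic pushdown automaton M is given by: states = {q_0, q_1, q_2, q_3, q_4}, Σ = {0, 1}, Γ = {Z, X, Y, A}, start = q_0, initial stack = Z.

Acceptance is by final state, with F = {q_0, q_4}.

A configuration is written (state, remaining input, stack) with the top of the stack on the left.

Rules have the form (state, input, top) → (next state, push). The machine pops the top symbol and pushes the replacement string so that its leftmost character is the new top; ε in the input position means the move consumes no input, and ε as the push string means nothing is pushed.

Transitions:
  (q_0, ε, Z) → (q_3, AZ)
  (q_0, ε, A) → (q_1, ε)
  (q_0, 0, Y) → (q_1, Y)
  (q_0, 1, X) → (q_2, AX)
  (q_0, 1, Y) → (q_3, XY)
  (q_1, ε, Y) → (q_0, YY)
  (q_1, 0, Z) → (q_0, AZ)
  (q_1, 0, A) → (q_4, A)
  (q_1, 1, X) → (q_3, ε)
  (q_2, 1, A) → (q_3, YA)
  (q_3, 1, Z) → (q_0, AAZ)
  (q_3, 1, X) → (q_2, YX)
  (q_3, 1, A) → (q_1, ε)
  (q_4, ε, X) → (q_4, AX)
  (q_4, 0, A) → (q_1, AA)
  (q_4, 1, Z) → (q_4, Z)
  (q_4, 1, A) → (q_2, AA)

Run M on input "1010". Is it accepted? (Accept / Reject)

(q_0, 1010, Z) ⊢ (q_3, 1010, AZ) ⊢ (q_1, 010, Z) ⊢ (q_0, 10, AZ) ⊢ (q_1, 10, Z)
No transition applies at (q_1, 10, Z); input not fully consumed.

Reject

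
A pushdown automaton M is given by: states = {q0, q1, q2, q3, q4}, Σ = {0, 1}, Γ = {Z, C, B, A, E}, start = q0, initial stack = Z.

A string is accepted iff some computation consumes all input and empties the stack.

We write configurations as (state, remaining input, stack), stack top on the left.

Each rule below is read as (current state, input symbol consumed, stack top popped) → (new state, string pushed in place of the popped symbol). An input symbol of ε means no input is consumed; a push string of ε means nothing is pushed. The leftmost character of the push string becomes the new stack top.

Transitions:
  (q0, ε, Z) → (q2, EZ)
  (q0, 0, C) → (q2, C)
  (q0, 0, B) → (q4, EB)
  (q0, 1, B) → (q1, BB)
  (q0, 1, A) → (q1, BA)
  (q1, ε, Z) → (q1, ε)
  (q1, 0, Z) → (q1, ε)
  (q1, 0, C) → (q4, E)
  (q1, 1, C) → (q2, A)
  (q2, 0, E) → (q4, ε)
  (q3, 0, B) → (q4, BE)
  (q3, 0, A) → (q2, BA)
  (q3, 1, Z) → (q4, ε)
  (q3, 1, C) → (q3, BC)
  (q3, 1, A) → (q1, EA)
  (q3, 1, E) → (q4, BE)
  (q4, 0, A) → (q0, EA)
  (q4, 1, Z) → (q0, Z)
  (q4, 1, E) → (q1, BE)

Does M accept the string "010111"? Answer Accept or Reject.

Reject

No computation consumes all input and empties the stack.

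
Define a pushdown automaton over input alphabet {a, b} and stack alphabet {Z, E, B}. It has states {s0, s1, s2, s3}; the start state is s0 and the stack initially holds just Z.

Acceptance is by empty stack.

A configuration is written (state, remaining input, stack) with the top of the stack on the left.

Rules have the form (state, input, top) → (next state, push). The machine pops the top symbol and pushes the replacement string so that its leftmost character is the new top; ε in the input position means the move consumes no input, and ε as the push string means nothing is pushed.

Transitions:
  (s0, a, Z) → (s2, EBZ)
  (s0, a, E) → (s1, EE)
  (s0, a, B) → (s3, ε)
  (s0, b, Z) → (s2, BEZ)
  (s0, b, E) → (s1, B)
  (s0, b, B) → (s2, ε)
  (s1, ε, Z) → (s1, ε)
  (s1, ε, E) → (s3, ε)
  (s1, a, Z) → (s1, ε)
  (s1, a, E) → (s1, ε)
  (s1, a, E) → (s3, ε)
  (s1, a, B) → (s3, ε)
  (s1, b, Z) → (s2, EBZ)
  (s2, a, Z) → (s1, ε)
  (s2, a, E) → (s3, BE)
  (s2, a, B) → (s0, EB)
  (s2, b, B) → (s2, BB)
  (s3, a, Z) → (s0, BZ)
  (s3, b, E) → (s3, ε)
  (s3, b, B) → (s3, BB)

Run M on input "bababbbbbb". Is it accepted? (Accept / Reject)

No computation consumes all input and empties the stack.

Reject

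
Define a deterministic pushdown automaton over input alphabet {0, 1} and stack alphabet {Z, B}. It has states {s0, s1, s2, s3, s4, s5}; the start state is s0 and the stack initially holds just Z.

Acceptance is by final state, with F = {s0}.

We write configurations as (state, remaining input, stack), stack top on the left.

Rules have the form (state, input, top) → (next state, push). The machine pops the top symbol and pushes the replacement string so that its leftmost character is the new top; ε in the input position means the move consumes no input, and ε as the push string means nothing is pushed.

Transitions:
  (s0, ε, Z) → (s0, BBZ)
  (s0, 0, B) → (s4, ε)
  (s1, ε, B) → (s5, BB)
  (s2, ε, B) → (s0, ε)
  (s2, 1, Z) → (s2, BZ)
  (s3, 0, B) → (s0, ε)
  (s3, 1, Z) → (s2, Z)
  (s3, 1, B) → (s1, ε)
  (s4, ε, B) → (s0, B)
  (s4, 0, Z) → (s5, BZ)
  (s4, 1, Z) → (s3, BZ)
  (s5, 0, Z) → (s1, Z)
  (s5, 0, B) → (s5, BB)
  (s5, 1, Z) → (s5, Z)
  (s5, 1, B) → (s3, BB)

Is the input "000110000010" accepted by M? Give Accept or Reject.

(s0, 000110000010, Z)
  ε-move, top Z: go to s0, push BBZ → (s0, 000110000010, BBZ)
  read 0, top B: go to s4, push ε → (s4, 00110000010, BZ)
  ε-move, top B: go to s0, push B → (s0, 00110000010, BZ)
  read 0, top B: go to s4, push ε → (s4, 0110000010, Z)
  read 0, top Z: go to s5, push BZ → (s5, 110000010, BZ)
  read 1, top B: go to s3, push BB → (s3, 10000010, BBZ)
  read 1, top B: go to s1, push ε → (s1, 0000010, BZ)
  ε-move, top B: go to s5, push BB → (s5, 0000010, BBZ)
  read 0, top B: go to s5, push BB → (s5, 000010, BBBZ)
  read 0, top B: go to s5, push BB → (s5, 00010, BBBBZ)
  read 0, top B: go to s5, push BB → (s5, 0010, BBBBBZ)
  read 0, top B: go to s5, push BB → (s5, 010, BBBBBBZ)
  read 0, top B: go to s5, push BB → (s5, 10, BBBBBBBZ)
  read 1, top B: go to s3, push BB → (s3, 0, BBBBBBBBZ)
  read 0, top B: go to s0, push ε → (s0, ε, BBBBBBBZ)
All input consumed; state s0 ∈ F.

Accept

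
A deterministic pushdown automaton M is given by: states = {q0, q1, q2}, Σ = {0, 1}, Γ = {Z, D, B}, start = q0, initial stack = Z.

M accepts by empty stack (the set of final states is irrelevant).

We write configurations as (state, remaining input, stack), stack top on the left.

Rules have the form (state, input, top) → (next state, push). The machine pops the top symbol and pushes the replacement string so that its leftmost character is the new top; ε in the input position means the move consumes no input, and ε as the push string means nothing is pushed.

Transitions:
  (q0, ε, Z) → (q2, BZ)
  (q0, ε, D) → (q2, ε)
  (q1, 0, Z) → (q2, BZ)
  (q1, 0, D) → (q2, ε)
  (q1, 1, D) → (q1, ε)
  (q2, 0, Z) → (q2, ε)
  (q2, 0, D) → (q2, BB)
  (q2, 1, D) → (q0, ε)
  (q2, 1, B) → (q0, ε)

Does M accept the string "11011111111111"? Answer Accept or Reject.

Reject

(q0, 11011111111111, Z) ⊢ (q2, 11011111111111, BZ) ⊢ (q0, 1011111111111, Z) ⊢ (q2, 1011111111111, BZ) ⊢ (q0, 011111111111, Z) ⊢ (q2, 011111111111, BZ)
No transition applies at (q2, 011111111111, BZ); input not fully consumed.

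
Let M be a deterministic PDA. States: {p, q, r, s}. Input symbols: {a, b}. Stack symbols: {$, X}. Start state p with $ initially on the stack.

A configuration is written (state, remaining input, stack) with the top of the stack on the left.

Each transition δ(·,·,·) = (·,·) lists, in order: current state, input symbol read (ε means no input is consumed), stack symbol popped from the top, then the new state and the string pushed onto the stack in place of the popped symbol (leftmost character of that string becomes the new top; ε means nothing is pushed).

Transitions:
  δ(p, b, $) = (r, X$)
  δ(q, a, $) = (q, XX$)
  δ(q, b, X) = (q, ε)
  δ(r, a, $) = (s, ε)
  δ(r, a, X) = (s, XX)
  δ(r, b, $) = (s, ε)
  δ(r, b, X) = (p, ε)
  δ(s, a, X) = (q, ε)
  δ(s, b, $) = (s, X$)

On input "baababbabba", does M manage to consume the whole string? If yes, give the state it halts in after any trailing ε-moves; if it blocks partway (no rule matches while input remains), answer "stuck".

q

(p, baababbabba, $)
  read b, top $: go to r, push X$ → (r, aababbabba, X$)
  read a, top X: go to s, push XX → (s, ababbabba, XX$)
  read a, top X: go to q, push ε → (q, babbabba, X$)
  read b, top X: go to q, push ε → (q, abbabba, $)
  read a, top $: go to q, push XX$ → (q, bbabba, XX$)
  read b, top X: go to q, push ε → (q, babba, X$)
  read b, top X: go to q, push ε → (q, abba, $)
  read a, top $: go to q, push XX$ → (q, bba, XX$)
  read b, top X: go to q, push ε → (q, ba, X$)
  read b, top X: go to q, push ε → (q, a, $)
  read a, top $: go to q, push XX$ → (q, ε, XX$)
All input consumed; M is in state q.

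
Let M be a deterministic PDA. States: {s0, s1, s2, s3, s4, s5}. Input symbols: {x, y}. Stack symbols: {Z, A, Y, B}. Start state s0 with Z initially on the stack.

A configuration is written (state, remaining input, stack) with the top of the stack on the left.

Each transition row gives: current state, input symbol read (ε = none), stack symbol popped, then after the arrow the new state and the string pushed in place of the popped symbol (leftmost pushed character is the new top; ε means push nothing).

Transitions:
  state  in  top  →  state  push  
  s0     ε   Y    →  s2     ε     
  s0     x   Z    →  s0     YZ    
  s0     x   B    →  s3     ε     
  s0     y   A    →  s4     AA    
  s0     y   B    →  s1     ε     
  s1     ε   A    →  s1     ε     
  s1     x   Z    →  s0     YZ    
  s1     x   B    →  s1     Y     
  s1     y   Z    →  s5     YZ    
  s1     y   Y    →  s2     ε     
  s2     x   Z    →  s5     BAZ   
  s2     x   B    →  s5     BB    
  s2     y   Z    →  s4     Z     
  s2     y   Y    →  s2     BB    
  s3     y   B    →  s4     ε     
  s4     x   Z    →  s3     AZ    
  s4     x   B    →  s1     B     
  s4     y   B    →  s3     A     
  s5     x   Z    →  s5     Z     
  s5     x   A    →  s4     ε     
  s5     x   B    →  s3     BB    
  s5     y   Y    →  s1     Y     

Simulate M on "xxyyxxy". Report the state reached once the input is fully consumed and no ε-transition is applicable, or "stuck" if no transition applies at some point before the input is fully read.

(s0, xxyyxxy, Z) ⊢ (s0, xyyxxy, YZ) ⊢ (s2, xyyxxy, Z) ⊢ (s5, yyxxy, BAZ)
No transition for (s5, y, top B); M blocks with input yyxxy remaining.

stuck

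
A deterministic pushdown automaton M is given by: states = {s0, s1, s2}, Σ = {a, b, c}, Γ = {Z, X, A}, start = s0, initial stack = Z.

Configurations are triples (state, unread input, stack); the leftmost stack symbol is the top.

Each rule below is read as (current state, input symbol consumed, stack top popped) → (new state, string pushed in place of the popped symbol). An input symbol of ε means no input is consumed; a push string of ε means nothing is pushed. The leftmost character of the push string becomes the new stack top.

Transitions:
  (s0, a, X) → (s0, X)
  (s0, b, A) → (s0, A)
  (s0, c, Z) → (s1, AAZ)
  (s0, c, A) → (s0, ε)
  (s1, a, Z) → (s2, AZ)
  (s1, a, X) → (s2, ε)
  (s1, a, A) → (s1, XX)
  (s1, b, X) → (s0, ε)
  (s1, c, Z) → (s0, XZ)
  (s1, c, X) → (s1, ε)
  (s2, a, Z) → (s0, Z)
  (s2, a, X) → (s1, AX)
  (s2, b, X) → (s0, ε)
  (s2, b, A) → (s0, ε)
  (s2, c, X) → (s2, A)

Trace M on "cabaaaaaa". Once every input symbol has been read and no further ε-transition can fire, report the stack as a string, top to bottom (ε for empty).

(s0, cabaaaaaa, Z) ⊢ (s1, abaaaaaa, AAZ) ⊢ (s1, baaaaaa, XXAZ) ⊢ (s0, aaaaaa, XAZ) ⊢ (s0, aaaaa, XAZ) ⊢ (s0, aaaa, XAZ) ⊢ (s0, aaa, XAZ) ⊢ (s0, aa, XAZ) ⊢ (s0, a, XAZ) ⊢ (s0, ε, XAZ)
All input consumed in state s0 with stack XAZ.

XAZ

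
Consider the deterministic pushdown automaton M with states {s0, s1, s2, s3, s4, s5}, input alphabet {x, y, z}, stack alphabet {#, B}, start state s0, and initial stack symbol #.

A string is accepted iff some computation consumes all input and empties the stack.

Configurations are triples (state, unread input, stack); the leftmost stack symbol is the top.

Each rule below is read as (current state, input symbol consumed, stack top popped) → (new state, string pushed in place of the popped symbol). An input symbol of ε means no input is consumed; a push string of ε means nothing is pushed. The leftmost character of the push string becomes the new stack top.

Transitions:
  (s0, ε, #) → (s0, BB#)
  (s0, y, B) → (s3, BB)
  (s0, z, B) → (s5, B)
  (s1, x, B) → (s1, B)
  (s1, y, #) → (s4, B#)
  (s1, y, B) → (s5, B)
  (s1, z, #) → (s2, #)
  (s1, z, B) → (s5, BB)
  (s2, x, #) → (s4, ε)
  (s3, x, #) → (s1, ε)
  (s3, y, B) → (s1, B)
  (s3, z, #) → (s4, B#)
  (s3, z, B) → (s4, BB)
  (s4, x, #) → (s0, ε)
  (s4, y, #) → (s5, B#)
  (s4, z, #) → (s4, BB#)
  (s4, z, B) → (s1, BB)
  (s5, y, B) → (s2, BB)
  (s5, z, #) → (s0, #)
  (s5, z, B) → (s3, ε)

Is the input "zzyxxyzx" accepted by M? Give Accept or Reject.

(s0, zzyxxyzx, #)
  ε-move, top #: go to s0, push BB# → (s0, zzyxxyzx, BB#)
  read z, top B: go to s5, push B → (s5, zyxxyzx, BB#)
  read z, top B: go to s3, push ε → (s3, yxxyzx, B#)
  read y, top B: go to s1, push B → (s1, xxyzx, B#)
  read x, top B: go to s1, push B → (s1, xyzx, B#)
  read x, top B: go to s1, push B → (s1, yzx, B#)
  read y, top B: go to s5, push B → (s5, zx, B#)
  read z, top B: go to s3, push ε → (s3, x, #)
  read x, top #: go to s1, push ε → (s1, ε, ε)
All input consumed and the stack is empty.

Accept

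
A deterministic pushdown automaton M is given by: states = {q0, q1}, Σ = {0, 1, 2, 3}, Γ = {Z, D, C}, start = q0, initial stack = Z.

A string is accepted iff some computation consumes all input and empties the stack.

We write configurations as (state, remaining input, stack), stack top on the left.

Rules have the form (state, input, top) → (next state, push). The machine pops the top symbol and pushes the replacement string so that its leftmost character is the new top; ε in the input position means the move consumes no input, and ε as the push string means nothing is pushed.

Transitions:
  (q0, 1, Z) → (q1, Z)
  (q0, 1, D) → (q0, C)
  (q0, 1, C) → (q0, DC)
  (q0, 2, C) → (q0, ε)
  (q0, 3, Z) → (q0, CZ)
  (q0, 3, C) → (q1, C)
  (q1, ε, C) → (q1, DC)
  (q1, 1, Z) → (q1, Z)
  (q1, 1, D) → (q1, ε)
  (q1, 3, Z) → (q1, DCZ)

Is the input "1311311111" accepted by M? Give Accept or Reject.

Reject

(q0, 1311311111, Z) ⊢ (q1, 311311111, Z) ⊢ (q1, 11311111, DCZ) ⊢ (q1, 1311111, CZ) ⊢ (q1, 1311111, DCZ) ⊢ (q1, 311111, CZ) ⊢ (q1, 311111, DCZ)
No transition applies at (q1, 311111, DCZ); input not fully consumed.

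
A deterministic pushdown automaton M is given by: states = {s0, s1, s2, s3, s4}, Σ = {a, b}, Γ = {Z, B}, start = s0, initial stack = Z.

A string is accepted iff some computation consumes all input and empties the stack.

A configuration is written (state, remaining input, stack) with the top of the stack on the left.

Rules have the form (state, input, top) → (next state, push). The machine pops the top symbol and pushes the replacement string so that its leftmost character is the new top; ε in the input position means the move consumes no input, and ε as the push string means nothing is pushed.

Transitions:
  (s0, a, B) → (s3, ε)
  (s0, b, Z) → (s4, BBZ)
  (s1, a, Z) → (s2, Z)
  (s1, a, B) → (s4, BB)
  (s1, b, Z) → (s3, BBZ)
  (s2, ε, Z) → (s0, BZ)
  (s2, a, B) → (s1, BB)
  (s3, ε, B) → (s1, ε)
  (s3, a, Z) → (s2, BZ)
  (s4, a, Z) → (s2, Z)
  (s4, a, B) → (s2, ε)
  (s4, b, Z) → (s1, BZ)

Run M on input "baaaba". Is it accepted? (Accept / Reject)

(s0, baaaba, Z)
  read b, top Z: go to s4, push BBZ → (s4, aaaba, BBZ)
  read a, top B: go to s2, push ε → (s2, aaba, BZ)
  read a, top B: go to s1, push BB → (s1, aba, BBZ)
  read a, top B: go to s4, push BB → (s4, ba, BBBZ)
No transition applies at (s4, ba, BBBZ); input not fully consumed.

Reject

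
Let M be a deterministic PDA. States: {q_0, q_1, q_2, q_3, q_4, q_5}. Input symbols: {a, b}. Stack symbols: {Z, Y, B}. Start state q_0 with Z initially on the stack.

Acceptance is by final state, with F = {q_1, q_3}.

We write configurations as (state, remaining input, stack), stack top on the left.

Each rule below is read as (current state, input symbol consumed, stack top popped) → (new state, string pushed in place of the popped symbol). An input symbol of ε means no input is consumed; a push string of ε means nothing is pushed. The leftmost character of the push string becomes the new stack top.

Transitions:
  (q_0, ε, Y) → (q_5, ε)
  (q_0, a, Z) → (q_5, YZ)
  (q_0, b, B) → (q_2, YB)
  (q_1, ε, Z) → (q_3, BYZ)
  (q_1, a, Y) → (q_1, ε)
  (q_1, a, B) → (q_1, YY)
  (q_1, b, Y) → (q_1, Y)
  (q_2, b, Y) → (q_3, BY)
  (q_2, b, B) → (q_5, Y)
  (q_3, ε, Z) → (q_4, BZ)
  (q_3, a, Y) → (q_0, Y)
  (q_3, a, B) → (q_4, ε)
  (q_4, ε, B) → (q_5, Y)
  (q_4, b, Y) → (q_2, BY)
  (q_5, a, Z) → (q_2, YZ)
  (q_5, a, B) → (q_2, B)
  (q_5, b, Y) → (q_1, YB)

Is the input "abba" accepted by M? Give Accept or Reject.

(q_0, abba, Z) ⊢ (q_5, bba, YZ) ⊢ (q_1, ba, YBZ) ⊢ (q_1, a, YBZ) ⊢ (q_1, ε, BZ)
All input consumed; state q_1 ∈ F.

Accept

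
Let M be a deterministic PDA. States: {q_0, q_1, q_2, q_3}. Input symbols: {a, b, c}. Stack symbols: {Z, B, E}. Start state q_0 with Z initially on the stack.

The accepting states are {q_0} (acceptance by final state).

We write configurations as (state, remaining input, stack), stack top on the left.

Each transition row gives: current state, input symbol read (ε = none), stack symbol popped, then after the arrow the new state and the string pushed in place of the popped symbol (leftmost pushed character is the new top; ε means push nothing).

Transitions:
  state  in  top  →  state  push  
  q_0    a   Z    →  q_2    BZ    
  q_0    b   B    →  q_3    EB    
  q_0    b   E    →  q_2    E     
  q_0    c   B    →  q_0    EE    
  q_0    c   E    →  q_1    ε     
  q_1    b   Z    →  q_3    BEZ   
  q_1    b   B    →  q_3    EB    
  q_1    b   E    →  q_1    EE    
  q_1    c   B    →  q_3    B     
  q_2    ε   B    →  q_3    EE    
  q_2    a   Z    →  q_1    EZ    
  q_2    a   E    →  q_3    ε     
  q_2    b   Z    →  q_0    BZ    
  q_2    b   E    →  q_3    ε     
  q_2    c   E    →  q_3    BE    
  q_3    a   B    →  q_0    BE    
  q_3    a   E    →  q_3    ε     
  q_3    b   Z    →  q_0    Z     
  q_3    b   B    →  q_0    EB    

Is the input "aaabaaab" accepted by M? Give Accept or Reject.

Accept

(q_0, aaabaaab, Z)
  read a, top Z: go to q_2, push BZ → (q_2, aabaaab, BZ)
  ε-move, top B: go to q_3, push EE → (q_3, aabaaab, EEZ)
  read a, top E: go to q_3, push ε → (q_3, abaaab, EZ)
  read a, top E: go to q_3, push ε → (q_3, baaab, Z)
  read b, top Z: go to q_0, push Z → (q_0, aaab, Z)
  read a, top Z: go to q_2, push BZ → (q_2, aab, BZ)
  ε-move, top B: go to q_3, push EE → (q_3, aab, EEZ)
  read a, top E: go to q_3, push ε → (q_3, ab, EZ)
  read a, top E: go to q_3, push ε → (q_3, b, Z)
  read b, top Z: go to q_0, push Z → (q_0, ε, Z)
All input consumed; state q_0 ∈ F.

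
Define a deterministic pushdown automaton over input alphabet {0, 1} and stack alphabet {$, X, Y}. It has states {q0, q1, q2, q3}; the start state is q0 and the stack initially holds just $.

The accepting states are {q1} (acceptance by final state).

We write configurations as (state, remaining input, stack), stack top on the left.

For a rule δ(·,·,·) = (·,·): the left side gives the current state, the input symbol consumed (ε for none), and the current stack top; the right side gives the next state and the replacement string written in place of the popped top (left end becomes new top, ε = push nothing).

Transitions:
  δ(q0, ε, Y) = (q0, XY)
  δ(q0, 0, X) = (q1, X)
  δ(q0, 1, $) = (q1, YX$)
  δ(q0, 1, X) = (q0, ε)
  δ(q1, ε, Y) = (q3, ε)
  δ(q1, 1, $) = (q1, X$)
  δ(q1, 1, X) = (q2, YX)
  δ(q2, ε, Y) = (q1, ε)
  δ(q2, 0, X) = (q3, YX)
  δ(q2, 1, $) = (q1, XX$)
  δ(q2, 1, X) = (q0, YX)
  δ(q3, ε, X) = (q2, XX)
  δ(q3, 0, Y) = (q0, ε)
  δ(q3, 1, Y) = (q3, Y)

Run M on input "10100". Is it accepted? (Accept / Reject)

Accept

(q0, 10100, $)
  read 1, top $: go to q1, push YX$ → (q1, 0100, YX$)
  ε-move, top Y: go to q3, push ε → (q3, 0100, X$)
  ε-move, top X: go to q2, push XX → (q2, 0100, XX$)
  read 0, top X: go to q3, push YX → (q3, 100, YXX$)
  read 1, top Y: go to q3, push Y → (q3, 00, YXX$)
  read 0, top Y: go to q0, push ε → (q0, 0, XX$)
  read 0, top X: go to q1, push X → (q1, ε, XX$)
All input consumed; state q1 ∈ F.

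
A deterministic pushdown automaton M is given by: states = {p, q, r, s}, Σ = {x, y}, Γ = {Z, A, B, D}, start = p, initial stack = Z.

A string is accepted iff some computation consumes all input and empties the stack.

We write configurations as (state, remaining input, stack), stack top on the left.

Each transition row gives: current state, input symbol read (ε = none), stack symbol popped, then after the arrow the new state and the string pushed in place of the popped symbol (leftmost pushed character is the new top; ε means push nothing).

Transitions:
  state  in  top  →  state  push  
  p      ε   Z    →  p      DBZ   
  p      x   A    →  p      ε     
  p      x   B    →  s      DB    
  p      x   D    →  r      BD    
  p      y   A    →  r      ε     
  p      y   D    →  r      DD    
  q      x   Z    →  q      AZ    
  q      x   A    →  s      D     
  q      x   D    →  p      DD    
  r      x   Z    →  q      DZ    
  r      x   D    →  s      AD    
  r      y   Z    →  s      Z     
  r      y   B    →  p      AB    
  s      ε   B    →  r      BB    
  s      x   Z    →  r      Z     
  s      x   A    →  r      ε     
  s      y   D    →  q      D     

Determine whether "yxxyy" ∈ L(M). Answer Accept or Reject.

Reject

(p, yxxyy, Z)
  ε-move, top Z: go to p, push DBZ → (p, yxxyy, DBZ)
  read y, top D: go to r, push DD → (r, xxyy, DDBZ)
  read x, top D: go to s, push AD → (s, xyy, ADDBZ)
  read x, top A: go to r, push ε → (r, yy, DDBZ)
No transition applies at (r, yy, DDBZ); input not fully consumed.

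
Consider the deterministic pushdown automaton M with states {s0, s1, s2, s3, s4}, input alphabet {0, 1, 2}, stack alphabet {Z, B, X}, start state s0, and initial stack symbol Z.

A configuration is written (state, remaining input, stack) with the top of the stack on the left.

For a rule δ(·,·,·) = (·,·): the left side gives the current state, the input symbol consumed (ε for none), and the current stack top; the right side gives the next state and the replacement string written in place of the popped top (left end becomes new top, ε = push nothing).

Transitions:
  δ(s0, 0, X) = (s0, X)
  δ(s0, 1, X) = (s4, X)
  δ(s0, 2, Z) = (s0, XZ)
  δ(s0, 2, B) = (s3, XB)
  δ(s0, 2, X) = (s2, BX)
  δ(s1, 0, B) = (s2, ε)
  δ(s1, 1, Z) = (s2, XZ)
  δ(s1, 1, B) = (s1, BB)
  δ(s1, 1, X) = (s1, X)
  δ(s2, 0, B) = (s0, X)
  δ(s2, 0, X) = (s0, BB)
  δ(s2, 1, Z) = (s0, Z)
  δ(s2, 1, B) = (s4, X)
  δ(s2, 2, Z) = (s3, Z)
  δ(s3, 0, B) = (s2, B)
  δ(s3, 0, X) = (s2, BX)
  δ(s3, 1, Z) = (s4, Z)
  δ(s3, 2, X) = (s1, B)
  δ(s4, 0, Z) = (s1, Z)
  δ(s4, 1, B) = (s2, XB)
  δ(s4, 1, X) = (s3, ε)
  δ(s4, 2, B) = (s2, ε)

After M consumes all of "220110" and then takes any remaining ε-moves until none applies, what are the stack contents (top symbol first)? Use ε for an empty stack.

(s0, 220110, Z)
  read 2, top Z: go to s0, push XZ → (s0, 20110, XZ)
  read 2, top X: go to s2, push BX → (s2, 0110, BXZ)
  read 0, top B: go to s0, push X → (s0, 110, XXZ)
  read 1, top X: go to s4, push X → (s4, 10, XXZ)
  read 1, top X: go to s3, push ε → (s3, 0, XZ)
  read 0, top X: go to s2, push BX → (s2, ε, BXZ)
All input consumed in state s2 with stack BXZ.

BXZ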